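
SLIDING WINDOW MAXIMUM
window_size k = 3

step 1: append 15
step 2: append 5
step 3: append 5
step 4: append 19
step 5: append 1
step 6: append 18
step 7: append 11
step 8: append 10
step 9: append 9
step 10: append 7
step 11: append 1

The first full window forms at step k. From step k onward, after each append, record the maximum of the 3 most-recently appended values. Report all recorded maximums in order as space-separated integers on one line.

Answer: 15 19 19 19 18 18 11 10 9

Derivation:
step 1: append 15 -> window=[15] (not full yet)
step 2: append 5 -> window=[15, 5] (not full yet)
step 3: append 5 -> window=[15, 5, 5] -> max=15
step 4: append 19 -> window=[5, 5, 19] -> max=19
step 5: append 1 -> window=[5, 19, 1] -> max=19
step 6: append 18 -> window=[19, 1, 18] -> max=19
step 7: append 11 -> window=[1, 18, 11] -> max=18
step 8: append 10 -> window=[18, 11, 10] -> max=18
step 9: append 9 -> window=[11, 10, 9] -> max=11
step 10: append 7 -> window=[10, 9, 7] -> max=10
step 11: append 1 -> window=[9, 7, 1] -> max=9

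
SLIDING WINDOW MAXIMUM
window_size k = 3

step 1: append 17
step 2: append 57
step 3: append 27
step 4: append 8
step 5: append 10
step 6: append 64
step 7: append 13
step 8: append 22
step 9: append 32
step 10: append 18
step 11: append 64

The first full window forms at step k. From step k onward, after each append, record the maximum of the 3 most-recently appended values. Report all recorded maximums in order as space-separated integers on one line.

step 1: append 17 -> window=[17] (not full yet)
step 2: append 57 -> window=[17, 57] (not full yet)
step 3: append 27 -> window=[17, 57, 27] -> max=57
step 4: append 8 -> window=[57, 27, 8] -> max=57
step 5: append 10 -> window=[27, 8, 10] -> max=27
step 6: append 64 -> window=[8, 10, 64] -> max=64
step 7: append 13 -> window=[10, 64, 13] -> max=64
step 8: append 22 -> window=[64, 13, 22] -> max=64
step 9: append 32 -> window=[13, 22, 32] -> max=32
step 10: append 18 -> window=[22, 32, 18] -> max=32
step 11: append 64 -> window=[32, 18, 64] -> max=64

Answer: 57 57 27 64 64 64 32 32 64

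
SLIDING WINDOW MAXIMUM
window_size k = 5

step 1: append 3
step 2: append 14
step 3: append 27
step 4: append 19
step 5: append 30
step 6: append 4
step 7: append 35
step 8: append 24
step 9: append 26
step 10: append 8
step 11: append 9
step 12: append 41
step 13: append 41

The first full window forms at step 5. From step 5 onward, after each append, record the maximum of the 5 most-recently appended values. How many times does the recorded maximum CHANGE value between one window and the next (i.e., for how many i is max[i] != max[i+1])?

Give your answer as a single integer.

Answer: 2

Derivation:
step 1: append 3 -> window=[3] (not full yet)
step 2: append 14 -> window=[3, 14] (not full yet)
step 3: append 27 -> window=[3, 14, 27] (not full yet)
step 4: append 19 -> window=[3, 14, 27, 19] (not full yet)
step 5: append 30 -> window=[3, 14, 27, 19, 30] -> max=30
step 6: append 4 -> window=[14, 27, 19, 30, 4] -> max=30
step 7: append 35 -> window=[27, 19, 30, 4, 35] -> max=35
step 8: append 24 -> window=[19, 30, 4, 35, 24] -> max=35
step 9: append 26 -> window=[30, 4, 35, 24, 26] -> max=35
step 10: append 8 -> window=[4, 35, 24, 26, 8] -> max=35
step 11: append 9 -> window=[35, 24, 26, 8, 9] -> max=35
step 12: append 41 -> window=[24, 26, 8, 9, 41] -> max=41
step 13: append 41 -> window=[26, 8, 9, 41, 41] -> max=41
Recorded maximums: 30 30 35 35 35 35 35 41 41
Changes between consecutive maximums: 2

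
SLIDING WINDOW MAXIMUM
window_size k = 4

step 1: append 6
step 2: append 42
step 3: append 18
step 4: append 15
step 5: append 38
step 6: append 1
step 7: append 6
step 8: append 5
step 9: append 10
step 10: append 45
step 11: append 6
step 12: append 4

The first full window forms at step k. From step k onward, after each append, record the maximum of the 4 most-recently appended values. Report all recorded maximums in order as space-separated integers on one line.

Answer: 42 42 38 38 38 10 45 45 45

Derivation:
step 1: append 6 -> window=[6] (not full yet)
step 2: append 42 -> window=[6, 42] (not full yet)
step 3: append 18 -> window=[6, 42, 18] (not full yet)
step 4: append 15 -> window=[6, 42, 18, 15] -> max=42
step 5: append 38 -> window=[42, 18, 15, 38] -> max=42
step 6: append 1 -> window=[18, 15, 38, 1] -> max=38
step 7: append 6 -> window=[15, 38, 1, 6] -> max=38
step 8: append 5 -> window=[38, 1, 6, 5] -> max=38
step 9: append 10 -> window=[1, 6, 5, 10] -> max=10
step 10: append 45 -> window=[6, 5, 10, 45] -> max=45
step 11: append 6 -> window=[5, 10, 45, 6] -> max=45
step 12: append 4 -> window=[10, 45, 6, 4] -> max=45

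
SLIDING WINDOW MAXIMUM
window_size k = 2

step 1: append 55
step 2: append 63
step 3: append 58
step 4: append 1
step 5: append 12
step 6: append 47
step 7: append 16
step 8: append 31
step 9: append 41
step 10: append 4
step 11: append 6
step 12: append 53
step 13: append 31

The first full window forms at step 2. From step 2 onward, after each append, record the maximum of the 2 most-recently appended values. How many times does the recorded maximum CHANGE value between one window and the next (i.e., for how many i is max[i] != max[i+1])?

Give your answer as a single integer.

step 1: append 55 -> window=[55] (not full yet)
step 2: append 63 -> window=[55, 63] -> max=63
step 3: append 58 -> window=[63, 58] -> max=63
step 4: append 1 -> window=[58, 1] -> max=58
step 5: append 12 -> window=[1, 12] -> max=12
step 6: append 47 -> window=[12, 47] -> max=47
step 7: append 16 -> window=[47, 16] -> max=47
step 8: append 31 -> window=[16, 31] -> max=31
step 9: append 41 -> window=[31, 41] -> max=41
step 10: append 4 -> window=[41, 4] -> max=41
step 11: append 6 -> window=[4, 6] -> max=6
step 12: append 53 -> window=[6, 53] -> max=53
step 13: append 31 -> window=[53, 31] -> max=53
Recorded maximums: 63 63 58 12 47 47 31 41 41 6 53 53
Changes between consecutive maximums: 7

Answer: 7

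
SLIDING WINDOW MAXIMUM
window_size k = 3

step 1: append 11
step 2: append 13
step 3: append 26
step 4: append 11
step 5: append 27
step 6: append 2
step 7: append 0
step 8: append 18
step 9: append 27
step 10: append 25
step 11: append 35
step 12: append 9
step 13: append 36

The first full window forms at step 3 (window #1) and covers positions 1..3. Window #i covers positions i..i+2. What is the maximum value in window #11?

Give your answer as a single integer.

Answer: 36

Derivation:
step 1: append 11 -> window=[11] (not full yet)
step 2: append 13 -> window=[11, 13] (not full yet)
step 3: append 26 -> window=[11, 13, 26] -> max=26
step 4: append 11 -> window=[13, 26, 11] -> max=26
step 5: append 27 -> window=[26, 11, 27] -> max=27
step 6: append 2 -> window=[11, 27, 2] -> max=27
step 7: append 0 -> window=[27, 2, 0] -> max=27
step 8: append 18 -> window=[2, 0, 18] -> max=18
step 9: append 27 -> window=[0, 18, 27] -> max=27
step 10: append 25 -> window=[18, 27, 25] -> max=27
step 11: append 35 -> window=[27, 25, 35] -> max=35
step 12: append 9 -> window=[25, 35, 9] -> max=35
step 13: append 36 -> window=[35, 9, 36] -> max=36
Window #11 max = 36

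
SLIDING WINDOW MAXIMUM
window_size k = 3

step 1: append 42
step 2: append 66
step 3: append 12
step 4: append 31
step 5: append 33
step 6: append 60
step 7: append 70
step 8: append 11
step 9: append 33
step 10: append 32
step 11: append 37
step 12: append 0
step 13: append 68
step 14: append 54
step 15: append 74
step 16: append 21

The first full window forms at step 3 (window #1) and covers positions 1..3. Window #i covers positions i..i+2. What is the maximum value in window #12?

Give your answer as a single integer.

step 1: append 42 -> window=[42] (not full yet)
step 2: append 66 -> window=[42, 66] (not full yet)
step 3: append 12 -> window=[42, 66, 12] -> max=66
step 4: append 31 -> window=[66, 12, 31] -> max=66
step 5: append 33 -> window=[12, 31, 33] -> max=33
step 6: append 60 -> window=[31, 33, 60] -> max=60
step 7: append 70 -> window=[33, 60, 70] -> max=70
step 8: append 11 -> window=[60, 70, 11] -> max=70
step 9: append 33 -> window=[70, 11, 33] -> max=70
step 10: append 32 -> window=[11, 33, 32] -> max=33
step 11: append 37 -> window=[33, 32, 37] -> max=37
step 12: append 0 -> window=[32, 37, 0] -> max=37
step 13: append 68 -> window=[37, 0, 68] -> max=68
step 14: append 54 -> window=[0, 68, 54] -> max=68
Window #12 max = 68

Answer: 68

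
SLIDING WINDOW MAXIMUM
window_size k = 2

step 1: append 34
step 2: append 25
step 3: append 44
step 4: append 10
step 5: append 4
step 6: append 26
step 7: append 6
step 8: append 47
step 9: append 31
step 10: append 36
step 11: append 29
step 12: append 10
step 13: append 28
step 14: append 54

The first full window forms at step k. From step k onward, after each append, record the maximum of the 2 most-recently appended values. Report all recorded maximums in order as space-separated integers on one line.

Answer: 34 44 44 10 26 26 47 47 36 36 29 28 54

Derivation:
step 1: append 34 -> window=[34] (not full yet)
step 2: append 25 -> window=[34, 25] -> max=34
step 3: append 44 -> window=[25, 44] -> max=44
step 4: append 10 -> window=[44, 10] -> max=44
step 5: append 4 -> window=[10, 4] -> max=10
step 6: append 26 -> window=[4, 26] -> max=26
step 7: append 6 -> window=[26, 6] -> max=26
step 8: append 47 -> window=[6, 47] -> max=47
step 9: append 31 -> window=[47, 31] -> max=47
step 10: append 36 -> window=[31, 36] -> max=36
step 11: append 29 -> window=[36, 29] -> max=36
step 12: append 10 -> window=[29, 10] -> max=29
step 13: append 28 -> window=[10, 28] -> max=28
step 14: append 54 -> window=[28, 54] -> max=54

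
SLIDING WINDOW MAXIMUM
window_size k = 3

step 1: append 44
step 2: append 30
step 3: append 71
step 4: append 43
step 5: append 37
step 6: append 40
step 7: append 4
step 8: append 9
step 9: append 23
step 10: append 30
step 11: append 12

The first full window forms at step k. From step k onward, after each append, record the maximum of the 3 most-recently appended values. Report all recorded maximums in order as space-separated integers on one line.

Answer: 71 71 71 43 40 40 23 30 30

Derivation:
step 1: append 44 -> window=[44] (not full yet)
step 2: append 30 -> window=[44, 30] (not full yet)
step 3: append 71 -> window=[44, 30, 71] -> max=71
step 4: append 43 -> window=[30, 71, 43] -> max=71
step 5: append 37 -> window=[71, 43, 37] -> max=71
step 6: append 40 -> window=[43, 37, 40] -> max=43
step 7: append 4 -> window=[37, 40, 4] -> max=40
step 8: append 9 -> window=[40, 4, 9] -> max=40
step 9: append 23 -> window=[4, 9, 23] -> max=23
step 10: append 30 -> window=[9, 23, 30] -> max=30
step 11: append 12 -> window=[23, 30, 12] -> max=30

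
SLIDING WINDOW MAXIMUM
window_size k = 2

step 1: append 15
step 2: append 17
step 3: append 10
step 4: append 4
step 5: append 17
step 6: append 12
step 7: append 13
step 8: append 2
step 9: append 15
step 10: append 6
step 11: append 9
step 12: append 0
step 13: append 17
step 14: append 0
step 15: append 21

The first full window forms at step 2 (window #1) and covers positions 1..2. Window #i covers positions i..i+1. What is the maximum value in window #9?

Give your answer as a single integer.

Answer: 15

Derivation:
step 1: append 15 -> window=[15] (not full yet)
step 2: append 17 -> window=[15, 17] -> max=17
step 3: append 10 -> window=[17, 10] -> max=17
step 4: append 4 -> window=[10, 4] -> max=10
step 5: append 17 -> window=[4, 17] -> max=17
step 6: append 12 -> window=[17, 12] -> max=17
step 7: append 13 -> window=[12, 13] -> max=13
step 8: append 2 -> window=[13, 2] -> max=13
step 9: append 15 -> window=[2, 15] -> max=15
step 10: append 6 -> window=[15, 6] -> max=15
Window #9 max = 15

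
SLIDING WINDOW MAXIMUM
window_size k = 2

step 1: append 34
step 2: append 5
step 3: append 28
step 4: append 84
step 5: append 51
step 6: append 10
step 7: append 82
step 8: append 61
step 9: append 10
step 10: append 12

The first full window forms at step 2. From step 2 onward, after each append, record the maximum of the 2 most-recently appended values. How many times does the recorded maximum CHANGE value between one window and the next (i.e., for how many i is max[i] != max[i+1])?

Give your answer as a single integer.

step 1: append 34 -> window=[34] (not full yet)
step 2: append 5 -> window=[34, 5] -> max=34
step 3: append 28 -> window=[5, 28] -> max=28
step 4: append 84 -> window=[28, 84] -> max=84
step 5: append 51 -> window=[84, 51] -> max=84
step 6: append 10 -> window=[51, 10] -> max=51
step 7: append 82 -> window=[10, 82] -> max=82
step 8: append 61 -> window=[82, 61] -> max=82
step 9: append 10 -> window=[61, 10] -> max=61
step 10: append 12 -> window=[10, 12] -> max=12
Recorded maximums: 34 28 84 84 51 82 82 61 12
Changes between consecutive maximums: 6

Answer: 6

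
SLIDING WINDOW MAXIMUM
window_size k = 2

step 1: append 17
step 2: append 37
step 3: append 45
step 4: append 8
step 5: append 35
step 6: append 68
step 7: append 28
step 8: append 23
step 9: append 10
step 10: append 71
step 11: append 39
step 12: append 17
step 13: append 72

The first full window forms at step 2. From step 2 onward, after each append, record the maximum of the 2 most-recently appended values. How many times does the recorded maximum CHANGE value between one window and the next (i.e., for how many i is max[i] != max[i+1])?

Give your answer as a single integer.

Answer: 8

Derivation:
step 1: append 17 -> window=[17] (not full yet)
step 2: append 37 -> window=[17, 37] -> max=37
step 3: append 45 -> window=[37, 45] -> max=45
step 4: append 8 -> window=[45, 8] -> max=45
step 5: append 35 -> window=[8, 35] -> max=35
step 6: append 68 -> window=[35, 68] -> max=68
step 7: append 28 -> window=[68, 28] -> max=68
step 8: append 23 -> window=[28, 23] -> max=28
step 9: append 10 -> window=[23, 10] -> max=23
step 10: append 71 -> window=[10, 71] -> max=71
step 11: append 39 -> window=[71, 39] -> max=71
step 12: append 17 -> window=[39, 17] -> max=39
step 13: append 72 -> window=[17, 72] -> max=72
Recorded maximums: 37 45 45 35 68 68 28 23 71 71 39 72
Changes between consecutive maximums: 8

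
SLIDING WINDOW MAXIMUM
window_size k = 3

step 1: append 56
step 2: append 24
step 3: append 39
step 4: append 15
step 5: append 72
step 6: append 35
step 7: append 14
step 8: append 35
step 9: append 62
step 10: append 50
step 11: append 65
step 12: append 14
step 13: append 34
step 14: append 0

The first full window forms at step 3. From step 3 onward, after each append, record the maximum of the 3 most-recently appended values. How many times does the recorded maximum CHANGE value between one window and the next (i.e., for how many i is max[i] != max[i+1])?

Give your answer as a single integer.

step 1: append 56 -> window=[56] (not full yet)
step 2: append 24 -> window=[56, 24] (not full yet)
step 3: append 39 -> window=[56, 24, 39] -> max=56
step 4: append 15 -> window=[24, 39, 15] -> max=39
step 5: append 72 -> window=[39, 15, 72] -> max=72
step 6: append 35 -> window=[15, 72, 35] -> max=72
step 7: append 14 -> window=[72, 35, 14] -> max=72
step 8: append 35 -> window=[35, 14, 35] -> max=35
step 9: append 62 -> window=[14, 35, 62] -> max=62
step 10: append 50 -> window=[35, 62, 50] -> max=62
step 11: append 65 -> window=[62, 50, 65] -> max=65
step 12: append 14 -> window=[50, 65, 14] -> max=65
step 13: append 34 -> window=[65, 14, 34] -> max=65
step 14: append 0 -> window=[14, 34, 0] -> max=34
Recorded maximums: 56 39 72 72 72 35 62 62 65 65 65 34
Changes between consecutive maximums: 6

Answer: 6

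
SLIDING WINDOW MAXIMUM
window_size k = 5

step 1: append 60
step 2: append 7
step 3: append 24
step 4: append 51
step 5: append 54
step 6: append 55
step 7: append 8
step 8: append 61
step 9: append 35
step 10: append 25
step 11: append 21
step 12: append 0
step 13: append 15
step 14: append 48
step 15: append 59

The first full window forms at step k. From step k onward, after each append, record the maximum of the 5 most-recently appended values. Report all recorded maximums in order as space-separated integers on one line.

step 1: append 60 -> window=[60] (not full yet)
step 2: append 7 -> window=[60, 7] (not full yet)
step 3: append 24 -> window=[60, 7, 24] (not full yet)
step 4: append 51 -> window=[60, 7, 24, 51] (not full yet)
step 5: append 54 -> window=[60, 7, 24, 51, 54] -> max=60
step 6: append 55 -> window=[7, 24, 51, 54, 55] -> max=55
step 7: append 8 -> window=[24, 51, 54, 55, 8] -> max=55
step 8: append 61 -> window=[51, 54, 55, 8, 61] -> max=61
step 9: append 35 -> window=[54, 55, 8, 61, 35] -> max=61
step 10: append 25 -> window=[55, 8, 61, 35, 25] -> max=61
step 11: append 21 -> window=[8, 61, 35, 25, 21] -> max=61
step 12: append 0 -> window=[61, 35, 25, 21, 0] -> max=61
step 13: append 15 -> window=[35, 25, 21, 0, 15] -> max=35
step 14: append 48 -> window=[25, 21, 0, 15, 48] -> max=48
step 15: append 59 -> window=[21, 0, 15, 48, 59] -> max=59

Answer: 60 55 55 61 61 61 61 61 35 48 59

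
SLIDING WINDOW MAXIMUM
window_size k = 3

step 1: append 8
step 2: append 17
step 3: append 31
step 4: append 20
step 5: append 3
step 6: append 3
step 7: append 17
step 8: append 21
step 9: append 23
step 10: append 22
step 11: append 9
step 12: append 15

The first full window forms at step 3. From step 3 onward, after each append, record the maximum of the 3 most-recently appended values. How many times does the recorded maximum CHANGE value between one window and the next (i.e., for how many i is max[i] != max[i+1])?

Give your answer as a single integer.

step 1: append 8 -> window=[8] (not full yet)
step 2: append 17 -> window=[8, 17] (not full yet)
step 3: append 31 -> window=[8, 17, 31] -> max=31
step 4: append 20 -> window=[17, 31, 20] -> max=31
step 5: append 3 -> window=[31, 20, 3] -> max=31
step 6: append 3 -> window=[20, 3, 3] -> max=20
step 7: append 17 -> window=[3, 3, 17] -> max=17
step 8: append 21 -> window=[3, 17, 21] -> max=21
step 9: append 23 -> window=[17, 21, 23] -> max=23
step 10: append 22 -> window=[21, 23, 22] -> max=23
step 11: append 9 -> window=[23, 22, 9] -> max=23
step 12: append 15 -> window=[22, 9, 15] -> max=22
Recorded maximums: 31 31 31 20 17 21 23 23 23 22
Changes between consecutive maximums: 5

Answer: 5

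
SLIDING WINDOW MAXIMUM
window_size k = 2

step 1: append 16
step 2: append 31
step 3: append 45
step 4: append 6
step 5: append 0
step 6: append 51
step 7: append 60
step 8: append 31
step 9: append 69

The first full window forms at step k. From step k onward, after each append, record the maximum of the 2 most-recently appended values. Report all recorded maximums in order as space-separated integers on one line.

step 1: append 16 -> window=[16] (not full yet)
step 2: append 31 -> window=[16, 31] -> max=31
step 3: append 45 -> window=[31, 45] -> max=45
step 4: append 6 -> window=[45, 6] -> max=45
step 5: append 0 -> window=[6, 0] -> max=6
step 6: append 51 -> window=[0, 51] -> max=51
step 7: append 60 -> window=[51, 60] -> max=60
step 8: append 31 -> window=[60, 31] -> max=60
step 9: append 69 -> window=[31, 69] -> max=69

Answer: 31 45 45 6 51 60 60 69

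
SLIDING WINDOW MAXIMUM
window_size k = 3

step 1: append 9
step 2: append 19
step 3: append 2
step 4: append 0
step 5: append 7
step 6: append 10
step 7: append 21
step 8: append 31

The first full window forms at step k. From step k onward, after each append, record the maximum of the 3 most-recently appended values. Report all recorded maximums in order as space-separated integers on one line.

Answer: 19 19 7 10 21 31

Derivation:
step 1: append 9 -> window=[9] (not full yet)
step 2: append 19 -> window=[9, 19] (not full yet)
step 3: append 2 -> window=[9, 19, 2] -> max=19
step 4: append 0 -> window=[19, 2, 0] -> max=19
step 5: append 7 -> window=[2, 0, 7] -> max=7
step 6: append 10 -> window=[0, 7, 10] -> max=10
step 7: append 21 -> window=[7, 10, 21] -> max=21
step 8: append 31 -> window=[10, 21, 31] -> max=31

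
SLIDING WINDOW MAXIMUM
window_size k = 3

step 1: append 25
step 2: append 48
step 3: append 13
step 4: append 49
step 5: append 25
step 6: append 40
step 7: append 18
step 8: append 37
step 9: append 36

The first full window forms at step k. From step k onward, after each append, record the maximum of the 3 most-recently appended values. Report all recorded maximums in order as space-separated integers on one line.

Answer: 48 49 49 49 40 40 37

Derivation:
step 1: append 25 -> window=[25] (not full yet)
step 2: append 48 -> window=[25, 48] (not full yet)
step 3: append 13 -> window=[25, 48, 13] -> max=48
step 4: append 49 -> window=[48, 13, 49] -> max=49
step 5: append 25 -> window=[13, 49, 25] -> max=49
step 6: append 40 -> window=[49, 25, 40] -> max=49
step 7: append 18 -> window=[25, 40, 18] -> max=40
step 8: append 37 -> window=[40, 18, 37] -> max=40
step 9: append 36 -> window=[18, 37, 36] -> max=37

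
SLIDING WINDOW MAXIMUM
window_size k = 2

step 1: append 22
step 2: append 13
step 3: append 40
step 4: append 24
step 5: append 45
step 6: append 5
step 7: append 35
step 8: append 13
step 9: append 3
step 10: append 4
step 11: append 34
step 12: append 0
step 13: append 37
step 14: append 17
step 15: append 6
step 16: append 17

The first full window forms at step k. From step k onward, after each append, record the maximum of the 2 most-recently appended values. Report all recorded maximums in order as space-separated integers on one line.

step 1: append 22 -> window=[22] (not full yet)
step 2: append 13 -> window=[22, 13] -> max=22
step 3: append 40 -> window=[13, 40] -> max=40
step 4: append 24 -> window=[40, 24] -> max=40
step 5: append 45 -> window=[24, 45] -> max=45
step 6: append 5 -> window=[45, 5] -> max=45
step 7: append 35 -> window=[5, 35] -> max=35
step 8: append 13 -> window=[35, 13] -> max=35
step 9: append 3 -> window=[13, 3] -> max=13
step 10: append 4 -> window=[3, 4] -> max=4
step 11: append 34 -> window=[4, 34] -> max=34
step 12: append 0 -> window=[34, 0] -> max=34
step 13: append 37 -> window=[0, 37] -> max=37
step 14: append 17 -> window=[37, 17] -> max=37
step 15: append 6 -> window=[17, 6] -> max=17
step 16: append 17 -> window=[6, 17] -> max=17

Answer: 22 40 40 45 45 35 35 13 4 34 34 37 37 17 17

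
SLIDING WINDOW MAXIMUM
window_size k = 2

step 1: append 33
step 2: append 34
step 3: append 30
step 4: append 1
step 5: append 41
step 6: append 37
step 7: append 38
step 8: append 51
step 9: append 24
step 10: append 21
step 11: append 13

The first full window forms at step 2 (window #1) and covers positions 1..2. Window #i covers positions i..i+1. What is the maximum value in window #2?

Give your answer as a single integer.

step 1: append 33 -> window=[33] (not full yet)
step 2: append 34 -> window=[33, 34] -> max=34
step 3: append 30 -> window=[34, 30] -> max=34
Window #2 max = 34

Answer: 34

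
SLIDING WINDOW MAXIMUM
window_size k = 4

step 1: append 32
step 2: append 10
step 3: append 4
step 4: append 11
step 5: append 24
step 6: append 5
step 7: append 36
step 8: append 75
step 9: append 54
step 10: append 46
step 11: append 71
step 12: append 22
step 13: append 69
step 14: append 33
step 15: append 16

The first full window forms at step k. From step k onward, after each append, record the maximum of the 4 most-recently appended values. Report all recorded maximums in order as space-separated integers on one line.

Answer: 32 24 24 36 75 75 75 75 71 71 71 69

Derivation:
step 1: append 32 -> window=[32] (not full yet)
step 2: append 10 -> window=[32, 10] (not full yet)
step 3: append 4 -> window=[32, 10, 4] (not full yet)
step 4: append 11 -> window=[32, 10, 4, 11] -> max=32
step 5: append 24 -> window=[10, 4, 11, 24] -> max=24
step 6: append 5 -> window=[4, 11, 24, 5] -> max=24
step 7: append 36 -> window=[11, 24, 5, 36] -> max=36
step 8: append 75 -> window=[24, 5, 36, 75] -> max=75
step 9: append 54 -> window=[5, 36, 75, 54] -> max=75
step 10: append 46 -> window=[36, 75, 54, 46] -> max=75
step 11: append 71 -> window=[75, 54, 46, 71] -> max=75
step 12: append 22 -> window=[54, 46, 71, 22] -> max=71
step 13: append 69 -> window=[46, 71, 22, 69] -> max=71
step 14: append 33 -> window=[71, 22, 69, 33] -> max=71
step 15: append 16 -> window=[22, 69, 33, 16] -> max=69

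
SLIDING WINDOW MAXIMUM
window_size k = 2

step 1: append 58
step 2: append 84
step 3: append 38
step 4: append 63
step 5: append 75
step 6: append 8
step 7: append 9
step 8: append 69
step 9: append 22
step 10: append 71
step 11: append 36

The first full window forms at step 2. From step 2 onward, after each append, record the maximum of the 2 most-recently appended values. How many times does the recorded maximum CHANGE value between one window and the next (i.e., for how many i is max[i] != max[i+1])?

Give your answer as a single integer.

Answer: 5

Derivation:
step 1: append 58 -> window=[58] (not full yet)
step 2: append 84 -> window=[58, 84] -> max=84
step 3: append 38 -> window=[84, 38] -> max=84
step 4: append 63 -> window=[38, 63] -> max=63
step 5: append 75 -> window=[63, 75] -> max=75
step 6: append 8 -> window=[75, 8] -> max=75
step 7: append 9 -> window=[8, 9] -> max=9
step 8: append 69 -> window=[9, 69] -> max=69
step 9: append 22 -> window=[69, 22] -> max=69
step 10: append 71 -> window=[22, 71] -> max=71
step 11: append 36 -> window=[71, 36] -> max=71
Recorded maximums: 84 84 63 75 75 9 69 69 71 71
Changes between consecutive maximums: 5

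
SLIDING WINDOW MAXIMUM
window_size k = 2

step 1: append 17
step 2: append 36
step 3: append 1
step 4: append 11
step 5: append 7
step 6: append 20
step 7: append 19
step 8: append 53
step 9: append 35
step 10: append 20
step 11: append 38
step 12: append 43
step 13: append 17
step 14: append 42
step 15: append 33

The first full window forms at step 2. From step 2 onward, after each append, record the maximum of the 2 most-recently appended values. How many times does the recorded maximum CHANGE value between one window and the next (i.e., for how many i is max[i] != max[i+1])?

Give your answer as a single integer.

step 1: append 17 -> window=[17] (not full yet)
step 2: append 36 -> window=[17, 36] -> max=36
step 3: append 1 -> window=[36, 1] -> max=36
step 4: append 11 -> window=[1, 11] -> max=11
step 5: append 7 -> window=[11, 7] -> max=11
step 6: append 20 -> window=[7, 20] -> max=20
step 7: append 19 -> window=[20, 19] -> max=20
step 8: append 53 -> window=[19, 53] -> max=53
step 9: append 35 -> window=[53, 35] -> max=53
step 10: append 20 -> window=[35, 20] -> max=35
step 11: append 38 -> window=[20, 38] -> max=38
step 12: append 43 -> window=[38, 43] -> max=43
step 13: append 17 -> window=[43, 17] -> max=43
step 14: append 42 -> window=[17, 42] -> max=42
step 15: append 33 -> window=[42, 33] -> max=42
Recorded maximums: 36 36 11 11 20 20 53 53 35 38 43 43 42 42
Changes between consecutive maximums: 7

Answer: 7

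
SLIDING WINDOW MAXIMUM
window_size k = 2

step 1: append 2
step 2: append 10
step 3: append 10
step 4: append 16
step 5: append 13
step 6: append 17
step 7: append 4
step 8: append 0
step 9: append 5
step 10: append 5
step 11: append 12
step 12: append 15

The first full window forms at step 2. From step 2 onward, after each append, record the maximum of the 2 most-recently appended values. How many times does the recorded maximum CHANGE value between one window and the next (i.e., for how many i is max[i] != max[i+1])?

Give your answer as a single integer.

step 1: append 2 -> window=[2] (not full yet)
step 2: append 10 -> window=[2, 10] -> max=10
step 3: append 10 -> window=[10, 10] -> max=10
step 4: append 16 -> window=[10, 16] -> max=16
step 5: append 13 -> window=[16, 13] -> max=16
step 6: append 17 -> window=[13, 17] -> max=17
step 7: append 4 -> window=[17, 4] -> max=17
step 8: append 0 -> window=[4, 0] -> max=4
step 9: append 5 -> window=[0, 5] -> max=5
step 10: append 5 -> window=[5, 5] -> max=5
step 11: append 12 -> window=[5, 12] -> max=12
step 12: append 15 -> window=[12, 15] -> max=15
Recorded maximums: 10 10 16 16 17 17 4 5 5 12 15
Changes between consecutive maximums: 6

Answer: 6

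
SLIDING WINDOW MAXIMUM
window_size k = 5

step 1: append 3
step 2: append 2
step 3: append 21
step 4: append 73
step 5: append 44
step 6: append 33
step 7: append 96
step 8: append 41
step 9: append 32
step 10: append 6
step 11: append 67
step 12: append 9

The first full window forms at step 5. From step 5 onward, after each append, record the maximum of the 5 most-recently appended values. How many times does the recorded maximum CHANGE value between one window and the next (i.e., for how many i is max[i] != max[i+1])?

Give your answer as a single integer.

Answer: 2

Derivation:
step 1: append 3 -> window=[3] (not full yet)
step 2: append 2 -> window=[3, 2] (not full yet)
step 3: append 21 -> window=[3, 2, 21] (not full yet)
step 4: append 73 -> window=[3, 2, 21, 73] (not full yet)
step 5: append 44 -> window=[3, 2, 21, 73, 44] -> max=73
step 6: append 33 -> window=[2, 21, 73, 44, 33] -> max=73
step 7: append 96 -> window=[21, 73, 44, 33, 96] -> max=96
step 8: append 41 -> window=[73, 44, 33, 96, 41] -> max=96
step 9: append 32 -> window=[44, 33, 96, 41, 32] -> max=96
step 10: append 6 -> window=[33, 96, 41, 32, 6] -> max=96
step 11: append 67 -> window=[96, 41, 32, 6, 67] -> max=96
step 12: append 9 -> window=[41, 32, 6, 67, 9] -> max=67
Recorded maximums: 73 73 96 96 96 96 96 67
Changes between consecutive maximums: 2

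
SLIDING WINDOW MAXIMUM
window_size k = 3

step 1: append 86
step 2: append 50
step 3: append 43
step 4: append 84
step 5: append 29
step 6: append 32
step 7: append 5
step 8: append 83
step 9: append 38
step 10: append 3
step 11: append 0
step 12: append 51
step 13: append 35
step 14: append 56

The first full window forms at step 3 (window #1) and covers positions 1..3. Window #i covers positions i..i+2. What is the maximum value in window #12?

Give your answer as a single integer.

step 1: append 86 -> window=[86] (not full yet)
step 2: append 50 -> window=[86, 50] (not full yet)
step 3: append 43 -> window=[86, 50, 43] -> max=86
step 4: append 84 -> window=[50, 43, 84] -> max=84
step 5: append 29 -> window=[43, 84, 29] -> max=84
step 6: append 32 -> window=[84, 29, 32] -> max=84
step 7: append 5 -> window=[29, 32, 5] -> max=32
step 8: append 83 -> window=[32, 5, 83] -> max=83
step 9: append 38 -> window=[5, 83, 38] -> max=83
step 10: append 3 -> window=[83, 38, 3] -> max=83
step 11: append 0 -> window=[38, 3, 0] -> max=38
step 12: append 51 -> window=[3, 0, 51] -> max=51
step 13: append 35 -> window=[0, 51, 35] -> max=51
step 14: append 56 -> window=[51, 35, 56] -> max=56
Window #12 max = 56

Answer: 56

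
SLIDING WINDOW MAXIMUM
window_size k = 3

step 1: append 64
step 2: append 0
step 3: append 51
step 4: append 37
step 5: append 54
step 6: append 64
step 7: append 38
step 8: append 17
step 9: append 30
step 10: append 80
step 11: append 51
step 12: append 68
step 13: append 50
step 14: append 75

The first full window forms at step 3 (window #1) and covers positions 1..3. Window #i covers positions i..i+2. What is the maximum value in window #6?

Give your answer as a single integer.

Answer: 64

Derivation:
step 1: append 64 -> window=[64] (not full yet)
step 2: append 0 -> window=[64, 0] (not full yet)
step 3: append 51 -> window=[64, 0, 51] -> max=64
step 4: append 37 -> window=[0, 51, 37] -> max=51
step 5: append 54 -> window=[51, 37, 54] -> max=54
step 6: append 64 -> window=[37, 54, 64] -> max=64
step 7: append 38 -> window=[54, 64, 38] -> max=64
step 8: append 17 -> window=[64, 38, 17] -> max=64
Window #6 max = 64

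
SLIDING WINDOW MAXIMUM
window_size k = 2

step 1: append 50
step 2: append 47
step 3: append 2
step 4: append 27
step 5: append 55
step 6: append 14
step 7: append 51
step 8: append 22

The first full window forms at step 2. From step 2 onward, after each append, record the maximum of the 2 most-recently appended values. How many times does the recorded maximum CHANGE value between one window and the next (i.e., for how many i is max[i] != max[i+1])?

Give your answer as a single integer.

Answer: 4

Derivation:
step 1: append 50 -> window=[50] (not full yet)
step 2: append 47 -> window=[50, 47] -> max=50
step 3: append 2 -> window=[47, 2] -> max=47
step 4: append 27 -> window=[2, 27] -> max=27
step 5: append 55 -> window=[27, 55] -> max=55
step 6: append 14 -> window=[55, 14] -> max=55
step 7: append 51 -> window=[14, 51] -> max=51
step 8: append 22 -> window=[51, 22] -> max=51
Recorded maximums: 50 47 27 55 55 51 51
Changes between consecutive maximums: 4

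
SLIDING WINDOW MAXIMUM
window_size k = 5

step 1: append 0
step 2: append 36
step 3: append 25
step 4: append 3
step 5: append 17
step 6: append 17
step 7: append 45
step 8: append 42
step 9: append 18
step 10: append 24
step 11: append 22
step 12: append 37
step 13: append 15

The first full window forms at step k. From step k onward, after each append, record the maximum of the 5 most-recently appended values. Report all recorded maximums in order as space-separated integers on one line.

Answer: 36 36 45 45 45 45 45 42 37

Derivation:
step 1: append 0 -> window=[0] (not full yet)
step 2: append 36 -> window=[0, 36] (not full yet)
step 3: append 25 -> window=[0, 36, 25] (not full yet)
step 4: append 3 -> window=[0, 36, 25, 3] (not full yet)
step 5: append 17 -> window=[0, 36, 25, 3, 17] -> max=36
step 6: append 17 -> window=[36, 25, 3, 17, 17] -> max=36
step 7: append 45 -> window=[25, 3, 17, 17, 45] -> max=45
step 8: append 42 -> window=[3, 17, 17, 45, 42] -> max=45
step 9: append 18 -> window=[17, 17, 45, 42, 18] -> max=45
step 10: append 24 -> window=[17, 45, 42, 18, 24] -> max=45
step 11: append 22 -> window=[45, 42, 18, 24, 22] -> max=45
step 12: append 37 -> window=[42, 18, 24, 22, 37] -> max=42
step 13: append 15 -> window=[18, 24, 22, 37, 15] -> max=37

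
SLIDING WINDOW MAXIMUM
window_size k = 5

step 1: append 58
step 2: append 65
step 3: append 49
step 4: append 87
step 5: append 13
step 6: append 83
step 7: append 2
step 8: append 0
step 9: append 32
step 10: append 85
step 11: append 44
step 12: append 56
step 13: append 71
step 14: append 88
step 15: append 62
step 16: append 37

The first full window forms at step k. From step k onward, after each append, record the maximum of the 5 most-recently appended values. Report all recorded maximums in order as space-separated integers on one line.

Answer: 87 87 87 87 83 85 85 85 85 88 88 88

Derivation:
step 1: append 58 -> window=[58] (not full yet)
step 2: append 65 -> window=[58, 65] (not full yet)
step 3: append 49 -> window=[58, 65, 49] (not full yet)
step 4: append 87 -> window=[58, 65, 49, 87] (not full yet)
step 5: append 13 -> window=[58, 65, 49, 87, 13] -> max=87
step 6: append 83 -> window=[65, 49, 87, 13, 83] -> max=87
step 7: append 2 -> window=[49, 87, 13, 83, 2] -> max=87
step 8: append 0 -> window=[87, 13, 83, 2, 0] -> max=87
step 9: append 32 -> window=[13, 83, 2, 0, 32] -> max=83
step 10: append 85 -> window=[83, 2, 0, 32, 85] -> max=85
step 11: append 44 -> window=[2, 0, 32, 85, 44] -> max=85
step 12: append 56 -> window=[0, 32, 85, 44, 56] -> max=85
step 13: append 71 -> window=[32, 85, 44, 56, 71] -> max=85
step 14: append 88 -> window=[85, 44, 56, 71, 88] -> max=88
step 15: append 62 -> window=[44, 56, 71, 88, 62] -> max=88
step 16: append 37 -> window=[56, 71, 88, 62, 37] -> max=88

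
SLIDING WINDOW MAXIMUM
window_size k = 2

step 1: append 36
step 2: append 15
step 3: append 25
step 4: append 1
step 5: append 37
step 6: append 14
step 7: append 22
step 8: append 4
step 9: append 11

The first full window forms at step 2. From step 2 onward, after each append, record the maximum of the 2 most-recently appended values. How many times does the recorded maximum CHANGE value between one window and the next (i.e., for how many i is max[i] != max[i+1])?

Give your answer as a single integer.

Answer: 4

Derivation:
step 1: append 36 -> window=[36] (not full yet)
step 2: append 15 -> window=[36, 15] -> max=36
step 3: append 25 -> window=[15, 25] -> max=25
step 4: append 1 -> window=[25, 1] -> max=25
step 5: append 37 -> window=[1, 37] -> max=37
step 6: append 14 -> window=[37, 14] -> max=37
step 7: append 22 -> window=[14, 22] -> max=22
step 8: append 4 -> window=[22, 4] -> max=22
step 9: append 11 -> window=[4, 11] -> max=11
Recorded maximums: 36 25 25 37 37 22 22 11
Changes between consecutive maximums: 4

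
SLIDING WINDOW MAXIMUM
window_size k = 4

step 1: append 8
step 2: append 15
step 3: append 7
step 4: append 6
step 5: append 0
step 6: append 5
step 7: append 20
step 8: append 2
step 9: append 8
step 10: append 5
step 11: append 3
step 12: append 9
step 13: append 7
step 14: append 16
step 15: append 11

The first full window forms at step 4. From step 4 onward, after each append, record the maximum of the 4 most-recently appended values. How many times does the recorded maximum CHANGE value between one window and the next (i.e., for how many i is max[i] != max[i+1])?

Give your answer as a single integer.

Answer: 5

Derivation:
step 1: append 8 -> window=[8] (not full yet)
step 2: append 15 -> window=[8, 15] (not full yet)
step 3: append 7 -> window=[8, 15, 7] (not full yet)
step 4: append 6 -> window=[8, 15, 7, 6] -> max=15
step 5: append 0 -> window=[15, 7, 6, 0] -> max=15
step 6: append 5 -> window=[7, 6, 0, 5] -> max=7
step 7: append 20 -> window=[6, 0, 5, 20] -> max=20
step 8: append 2 -> window=[0, 5, 20, 2] -> max=20
step 9: append 8 -> window=[5, 20, 2, 8] -> max=20
step 10: append 5 -> window=[20, 2, 8, 5] -> max=20
step 11: append 3 -> window=[2, 8, 5, 3] -> max=8
step 12: append 9 -> window=[8, 5, 3, 9] -> max=9
step 13: append 7 -> window=[5, 3, 9, 7] -> max=9
step 14: append 16 -> window=[3, 9, 7, 16] -> max=16
step 15: append 11 -> window=[9, 7, 16, 11] -> max=16
Recorded maximums: 15 15 7 20 20 20 20 8 9 9 16 16
Changes between consecutive maximums: 5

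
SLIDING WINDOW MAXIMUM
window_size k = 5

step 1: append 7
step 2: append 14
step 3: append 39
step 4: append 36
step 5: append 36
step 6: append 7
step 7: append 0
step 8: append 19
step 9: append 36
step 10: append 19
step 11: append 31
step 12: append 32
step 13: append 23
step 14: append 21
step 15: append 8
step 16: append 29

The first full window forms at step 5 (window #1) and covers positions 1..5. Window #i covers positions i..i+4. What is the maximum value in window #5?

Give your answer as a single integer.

step 1: append 7 -> window=[7] (not full yet)
step 2: append 14 -> window=[7, 14] (not full yet)
step 3: append 39 -> window=[7, 14, 39] (not full yet)
step 4: append 36 -> window=[7, 14, 39, 36] (not full yet)
step 5: append 36 -> window=[7, 14, 39, 36, 36] -> max=39
step 6: append 7 -> window=[14, 39, 36, 36, 7] -> max=39
step 7: append 0 -> window=[39, 36, 36, 7, 0] -> max=39
step 8: append 19 -> window=[36, 36, 7, 0, 19] -> max=36
step 9: append 36 -> window=[36, 7, 0, 19, 36] -> max=36
Window #5 max = 36

Answer: 36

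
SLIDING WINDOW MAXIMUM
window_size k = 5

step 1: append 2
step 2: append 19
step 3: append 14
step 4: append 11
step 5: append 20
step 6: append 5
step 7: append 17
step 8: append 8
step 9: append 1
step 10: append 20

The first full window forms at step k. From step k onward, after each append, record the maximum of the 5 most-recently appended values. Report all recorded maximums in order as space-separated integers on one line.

step 1: append 2 -> window=[2] (not full yet)
step 2: append 19 -> window=[2, 19] (not full yet)
step 3: append 14 -> window=[2, 19, 14] (not full yet)
step 4: append 11 -> window=[2, 19, 14, 11] (not full yet)
step 5: append 20 -> window=[2, 19, 14, 11, 20] -> max=20
step 6: append 5 -> window=[19, 14, 11, 20, 5] -> max=20
step 7: append 17 -> window=[14, 11, 20, 5, 17] -> max=20
step 8: append 8 -> window=[11, 20, 5, 17, 8] -> max=20
step 9: append 1 -> window=[20, 5, 17, 8, 1] -> max=20
step 10: append 20 -> window=[5, 17, 8, 1, 20] -> max=20

Answer: 20 20 20 20 20 20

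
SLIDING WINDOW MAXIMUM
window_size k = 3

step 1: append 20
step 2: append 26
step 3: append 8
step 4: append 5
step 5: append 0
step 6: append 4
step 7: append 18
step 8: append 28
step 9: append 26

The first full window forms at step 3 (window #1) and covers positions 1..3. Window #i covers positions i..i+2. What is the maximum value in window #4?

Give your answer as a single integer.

step 1: append 20 -> window=[20] (not full yet)
step 2: append 26 -> window=[20, 26] (not full yet)
step 3: append 8 -> window=[20, 26, 8] -> max=26
step 4: append 5 -> window=[26, 8, 5] -> max=26
step 5: append 0 -> window=[8, 5, 0] -> max=8
step 6: append 4 -> window=[5, 0, 4] -> max=5
Window #4 max = 5

Answer: 5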